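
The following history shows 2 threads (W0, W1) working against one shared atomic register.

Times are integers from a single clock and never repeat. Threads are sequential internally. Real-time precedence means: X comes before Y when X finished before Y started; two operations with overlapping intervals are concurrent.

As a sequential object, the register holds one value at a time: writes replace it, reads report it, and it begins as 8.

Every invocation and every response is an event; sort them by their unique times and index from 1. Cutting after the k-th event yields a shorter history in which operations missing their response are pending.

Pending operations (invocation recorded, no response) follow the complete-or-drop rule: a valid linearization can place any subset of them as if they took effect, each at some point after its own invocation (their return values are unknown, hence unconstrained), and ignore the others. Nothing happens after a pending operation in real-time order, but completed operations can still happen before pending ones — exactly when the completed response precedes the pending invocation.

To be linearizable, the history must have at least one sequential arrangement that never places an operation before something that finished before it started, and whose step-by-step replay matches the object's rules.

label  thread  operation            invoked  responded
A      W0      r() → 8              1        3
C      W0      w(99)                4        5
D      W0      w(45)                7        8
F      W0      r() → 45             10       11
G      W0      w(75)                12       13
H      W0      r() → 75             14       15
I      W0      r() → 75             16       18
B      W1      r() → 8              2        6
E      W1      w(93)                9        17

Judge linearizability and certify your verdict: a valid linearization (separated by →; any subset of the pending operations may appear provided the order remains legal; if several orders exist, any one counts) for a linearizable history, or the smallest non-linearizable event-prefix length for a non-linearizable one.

linearizable — witness: A → B → C → D → F → E → G → H → I

1. A r() → 8, leaving value 8
2. B r() → 8, leaving value 8
3. C w(99), leaving value 99
4. D w(45), leaving value 45
5. F r() → 45, leaving value 45
6. E w(93), leaving value 93
7. G w(75), leaving value 75
8. H r() → 75, leaving value 75
9. I r() → 75, leaving value 75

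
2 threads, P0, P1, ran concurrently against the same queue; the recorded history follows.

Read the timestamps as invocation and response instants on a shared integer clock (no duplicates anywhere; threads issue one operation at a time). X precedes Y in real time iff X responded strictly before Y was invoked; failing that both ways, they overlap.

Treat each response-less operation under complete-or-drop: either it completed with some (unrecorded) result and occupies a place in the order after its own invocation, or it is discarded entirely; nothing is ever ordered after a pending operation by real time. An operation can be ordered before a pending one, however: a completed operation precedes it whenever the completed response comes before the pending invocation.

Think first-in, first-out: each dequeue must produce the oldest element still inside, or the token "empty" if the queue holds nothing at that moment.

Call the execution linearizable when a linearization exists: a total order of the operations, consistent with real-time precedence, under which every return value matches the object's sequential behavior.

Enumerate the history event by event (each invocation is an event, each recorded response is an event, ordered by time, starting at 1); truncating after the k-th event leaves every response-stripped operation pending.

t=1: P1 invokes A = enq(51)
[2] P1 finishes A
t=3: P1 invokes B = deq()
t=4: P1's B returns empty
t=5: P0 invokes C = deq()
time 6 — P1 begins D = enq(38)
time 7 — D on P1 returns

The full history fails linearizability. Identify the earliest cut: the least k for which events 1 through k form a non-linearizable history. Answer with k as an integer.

4

events 1..3 are linearizable, e.g. via A:
1. A enq(51), leaving queue <51>
once event 4 joins (B's response, time 4), exhaustive search finds no witness
for example A, B fails at step 2: B deq() → empty is not legal there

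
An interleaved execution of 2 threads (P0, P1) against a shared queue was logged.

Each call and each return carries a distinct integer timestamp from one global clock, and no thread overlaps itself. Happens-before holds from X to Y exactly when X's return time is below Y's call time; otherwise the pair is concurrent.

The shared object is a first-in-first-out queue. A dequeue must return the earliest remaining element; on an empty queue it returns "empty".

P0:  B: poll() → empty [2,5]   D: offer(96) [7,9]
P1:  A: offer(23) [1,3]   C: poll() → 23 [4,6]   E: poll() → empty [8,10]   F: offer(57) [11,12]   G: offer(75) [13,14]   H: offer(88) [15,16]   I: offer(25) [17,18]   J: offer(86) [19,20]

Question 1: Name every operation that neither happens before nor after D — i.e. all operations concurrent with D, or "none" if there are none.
E

D spans [7,9]: anything still running between times 7 and 9 counts as concurrent
A [1,3]: before
B [2,5]: before
C [4,6]: before
E [8,10]: concurrent
F [11,12]: after
G [13,14]: after
H [15,16]: after
I [17,18]: after
J [19,20]: after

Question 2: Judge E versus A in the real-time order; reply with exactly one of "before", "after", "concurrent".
after

E spans [8,10], A spans [1,3]
resp(A)=3 < inv(E)=8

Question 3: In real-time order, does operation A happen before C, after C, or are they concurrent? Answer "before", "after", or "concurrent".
before

A spans [1,3], C spans [4,6]
resp(A)=3 < inv(C)=4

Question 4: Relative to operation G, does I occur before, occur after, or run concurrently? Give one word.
after

I spans [17,18], G spans [13,14]
resp(G)=14 < inv(I)=17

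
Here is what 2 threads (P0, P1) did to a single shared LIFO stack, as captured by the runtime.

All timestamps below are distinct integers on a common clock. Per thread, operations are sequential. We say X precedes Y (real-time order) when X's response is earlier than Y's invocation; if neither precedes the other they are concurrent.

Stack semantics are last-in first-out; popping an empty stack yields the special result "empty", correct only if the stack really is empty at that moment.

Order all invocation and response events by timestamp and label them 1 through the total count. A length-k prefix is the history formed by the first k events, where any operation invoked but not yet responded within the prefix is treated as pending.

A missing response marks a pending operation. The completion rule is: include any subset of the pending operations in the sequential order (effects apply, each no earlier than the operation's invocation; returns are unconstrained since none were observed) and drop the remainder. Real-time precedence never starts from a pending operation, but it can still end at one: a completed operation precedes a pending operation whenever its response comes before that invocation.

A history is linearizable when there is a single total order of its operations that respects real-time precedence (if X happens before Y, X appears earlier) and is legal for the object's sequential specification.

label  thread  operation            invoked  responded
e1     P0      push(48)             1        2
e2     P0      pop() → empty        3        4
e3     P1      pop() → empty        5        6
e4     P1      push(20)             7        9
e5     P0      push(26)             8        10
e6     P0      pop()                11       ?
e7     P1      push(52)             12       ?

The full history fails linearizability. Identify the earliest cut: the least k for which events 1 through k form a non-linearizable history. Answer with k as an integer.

4

one valid order for events 1..3 is e1:
after step 1 (e1 push(48)): stack <48>
once event 4 joins (e2's response, time 4), exhaustive search finds no witness
one such order, e1, e2, breaks at step 2 where e2 pop() → empty is illegal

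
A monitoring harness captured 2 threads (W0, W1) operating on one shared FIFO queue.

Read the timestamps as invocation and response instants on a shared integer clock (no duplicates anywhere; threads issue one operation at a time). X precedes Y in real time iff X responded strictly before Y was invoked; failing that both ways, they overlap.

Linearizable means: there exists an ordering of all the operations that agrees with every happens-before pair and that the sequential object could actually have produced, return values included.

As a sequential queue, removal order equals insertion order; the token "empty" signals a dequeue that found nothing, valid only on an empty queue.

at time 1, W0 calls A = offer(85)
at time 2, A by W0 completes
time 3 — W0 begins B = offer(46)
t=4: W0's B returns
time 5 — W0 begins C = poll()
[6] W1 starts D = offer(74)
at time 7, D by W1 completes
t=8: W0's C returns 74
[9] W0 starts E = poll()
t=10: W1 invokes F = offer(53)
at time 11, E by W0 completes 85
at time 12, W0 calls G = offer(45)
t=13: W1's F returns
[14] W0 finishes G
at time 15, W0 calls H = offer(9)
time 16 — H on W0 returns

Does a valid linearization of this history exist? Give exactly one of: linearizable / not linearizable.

events 1..7 are fine; event 8 — the response of C at time 8 — makes the prefix non-linearizable
all 2 real-time-respecting orders fail — 4 completed FIFO queue operations, no legal replay
e.g. A, B, C, D: illegal at step 3, since C poll() → 74 cannot apply there
e.g. A, B, D, C: illegal at step 4, since C poll() → 74 cannot apply there

not linearizable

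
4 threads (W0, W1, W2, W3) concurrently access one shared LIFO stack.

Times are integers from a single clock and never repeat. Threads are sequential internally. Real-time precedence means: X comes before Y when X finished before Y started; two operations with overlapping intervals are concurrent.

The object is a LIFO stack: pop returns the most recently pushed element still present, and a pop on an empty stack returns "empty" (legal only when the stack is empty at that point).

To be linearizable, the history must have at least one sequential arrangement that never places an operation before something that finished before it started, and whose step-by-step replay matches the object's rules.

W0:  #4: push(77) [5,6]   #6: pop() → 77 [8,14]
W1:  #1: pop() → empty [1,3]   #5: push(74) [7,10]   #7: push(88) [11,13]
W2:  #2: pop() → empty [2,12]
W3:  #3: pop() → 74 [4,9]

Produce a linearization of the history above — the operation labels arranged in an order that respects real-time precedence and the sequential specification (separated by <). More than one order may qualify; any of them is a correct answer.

step 1: #1 pop() → empty — stack <>
step 2: #2 pop() → empty — stack <>
step 3: #4 push(77) — stack <77>
step 4: #5 push(74) — stack <77,74>
step 5: #3 pop() → 74 — stack <77>
step 6: #6 pop() → 77 — stack <>
step 7: #7 push(88) — stack <88>

#1 < #2 < #4 < #5 < #3 < #6 < #7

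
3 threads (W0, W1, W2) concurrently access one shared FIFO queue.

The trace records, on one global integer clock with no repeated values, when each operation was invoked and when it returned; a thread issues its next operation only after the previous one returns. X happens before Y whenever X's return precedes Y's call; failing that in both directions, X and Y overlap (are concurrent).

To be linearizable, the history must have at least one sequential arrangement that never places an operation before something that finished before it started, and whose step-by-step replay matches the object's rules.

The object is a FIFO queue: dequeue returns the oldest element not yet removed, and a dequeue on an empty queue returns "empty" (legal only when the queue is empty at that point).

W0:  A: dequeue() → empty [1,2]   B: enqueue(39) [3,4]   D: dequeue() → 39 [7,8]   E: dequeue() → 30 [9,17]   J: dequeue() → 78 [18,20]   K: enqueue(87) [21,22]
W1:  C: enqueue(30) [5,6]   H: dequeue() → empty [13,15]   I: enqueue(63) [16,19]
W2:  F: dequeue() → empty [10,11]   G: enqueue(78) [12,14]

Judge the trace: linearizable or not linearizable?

one valid linearization: A, B, C, D, E, F, H, G, I, J, K
after step 1 (A dequeue() → empty): queue <>
after step 2 (B enqueue(39)): queue <39>
after step 3 (C enqueue(30)): queue <39,30>
after step 4 (D dequeue() → 39): queue <30>
after step 5 (E dequeue() → 30): queue <>
after step 6 (F dequeue() → empty): queue <>
after step 7 (H dequeue() → empty): queue <>
after step 8 (G enqueue(78)): queue <78>
after step 9 (I enqueue(63)): queue <78,63>
after step 10 (J dequeue() → 78): queue <63>
after step 11 (K enqueue(87)): queue <63,87>

linearizable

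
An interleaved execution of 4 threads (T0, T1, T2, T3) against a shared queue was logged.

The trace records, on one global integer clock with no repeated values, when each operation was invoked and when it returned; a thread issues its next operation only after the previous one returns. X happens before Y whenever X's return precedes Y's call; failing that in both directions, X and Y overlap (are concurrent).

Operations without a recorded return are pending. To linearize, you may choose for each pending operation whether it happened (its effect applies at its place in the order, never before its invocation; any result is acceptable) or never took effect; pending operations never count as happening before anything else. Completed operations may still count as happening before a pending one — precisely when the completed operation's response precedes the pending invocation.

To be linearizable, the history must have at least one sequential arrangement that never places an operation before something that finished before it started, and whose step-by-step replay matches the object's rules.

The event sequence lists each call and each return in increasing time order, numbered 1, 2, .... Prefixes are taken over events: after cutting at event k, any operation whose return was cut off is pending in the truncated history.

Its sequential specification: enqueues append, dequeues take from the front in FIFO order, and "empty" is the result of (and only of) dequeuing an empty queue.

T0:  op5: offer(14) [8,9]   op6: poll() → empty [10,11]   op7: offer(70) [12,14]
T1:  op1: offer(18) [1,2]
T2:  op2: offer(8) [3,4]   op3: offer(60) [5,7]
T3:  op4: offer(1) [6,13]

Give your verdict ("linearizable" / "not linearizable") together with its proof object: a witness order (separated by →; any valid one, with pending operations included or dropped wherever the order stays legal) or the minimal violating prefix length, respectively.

events 1..10 are fine; event 11 — the response of op6 at time 11 — makes the prefix non-linearizable
one real-time candidate order over the 5 completed operations — the queue replay rejects it
no escape via the 1 pending operation (op4): every completion choice fails
sample order op1, op2, op3, op5, op6 (pending dropped) stalls at step 5 — op6 poll() → empty has no legal effect

not linearizable — minimal violating prefix: 11 events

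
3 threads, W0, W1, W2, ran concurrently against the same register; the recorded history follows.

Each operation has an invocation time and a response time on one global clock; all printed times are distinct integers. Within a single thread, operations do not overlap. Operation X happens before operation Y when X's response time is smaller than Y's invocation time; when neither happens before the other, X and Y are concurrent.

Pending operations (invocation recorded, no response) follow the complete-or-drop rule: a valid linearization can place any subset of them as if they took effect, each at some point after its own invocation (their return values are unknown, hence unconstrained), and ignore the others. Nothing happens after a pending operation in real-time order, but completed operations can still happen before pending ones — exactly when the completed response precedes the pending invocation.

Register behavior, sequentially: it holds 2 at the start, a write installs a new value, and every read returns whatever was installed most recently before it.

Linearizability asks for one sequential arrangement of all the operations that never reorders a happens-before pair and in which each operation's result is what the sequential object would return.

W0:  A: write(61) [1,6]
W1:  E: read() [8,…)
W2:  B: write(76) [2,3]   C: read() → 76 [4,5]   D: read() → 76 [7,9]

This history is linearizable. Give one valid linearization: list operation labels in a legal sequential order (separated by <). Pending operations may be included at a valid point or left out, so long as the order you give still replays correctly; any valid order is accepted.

A < B < C < D

1. A write(61), leaving value 61
2. B write(76), leaving value 76
3. C read() → 76, leaving value 76
4. D read() → 76, leaving value 76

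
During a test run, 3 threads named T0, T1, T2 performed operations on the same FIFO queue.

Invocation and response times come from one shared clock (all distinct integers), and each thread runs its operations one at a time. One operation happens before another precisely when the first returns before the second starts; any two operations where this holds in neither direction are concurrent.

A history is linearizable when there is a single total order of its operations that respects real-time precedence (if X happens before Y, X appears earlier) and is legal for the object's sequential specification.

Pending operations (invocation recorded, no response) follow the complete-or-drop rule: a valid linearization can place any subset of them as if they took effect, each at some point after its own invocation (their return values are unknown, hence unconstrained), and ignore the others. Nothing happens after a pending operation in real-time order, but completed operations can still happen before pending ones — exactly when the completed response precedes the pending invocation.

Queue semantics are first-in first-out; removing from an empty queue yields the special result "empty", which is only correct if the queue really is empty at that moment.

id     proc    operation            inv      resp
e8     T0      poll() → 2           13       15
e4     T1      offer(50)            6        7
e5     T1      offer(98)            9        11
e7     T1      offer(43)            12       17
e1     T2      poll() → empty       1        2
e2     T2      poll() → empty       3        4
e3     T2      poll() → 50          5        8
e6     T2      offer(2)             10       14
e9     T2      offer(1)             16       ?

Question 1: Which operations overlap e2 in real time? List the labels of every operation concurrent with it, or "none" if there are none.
Answer: none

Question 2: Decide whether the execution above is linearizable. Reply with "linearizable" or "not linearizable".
linearizable

witness order: e1, e2, e4, e3, e6, e5, e7, e8
after step 1 (e1 poll() → empty): queue <>
after step 2 (e2 poll() → empty): queue <>
after step 3 (e4 offer(50)): queue <50>
after step 4 (e3 poll() → 50): queue <>
after step 5 (e6 offer(2)): queue <2>
after step 6 (e5 offer(98)): queue <2,98>
after step 7 (e7 offer(43)): queue <2,98,43>
after step 8 (e8 poll() → 2): queue <98,43>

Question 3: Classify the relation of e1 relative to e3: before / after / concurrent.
Answer: before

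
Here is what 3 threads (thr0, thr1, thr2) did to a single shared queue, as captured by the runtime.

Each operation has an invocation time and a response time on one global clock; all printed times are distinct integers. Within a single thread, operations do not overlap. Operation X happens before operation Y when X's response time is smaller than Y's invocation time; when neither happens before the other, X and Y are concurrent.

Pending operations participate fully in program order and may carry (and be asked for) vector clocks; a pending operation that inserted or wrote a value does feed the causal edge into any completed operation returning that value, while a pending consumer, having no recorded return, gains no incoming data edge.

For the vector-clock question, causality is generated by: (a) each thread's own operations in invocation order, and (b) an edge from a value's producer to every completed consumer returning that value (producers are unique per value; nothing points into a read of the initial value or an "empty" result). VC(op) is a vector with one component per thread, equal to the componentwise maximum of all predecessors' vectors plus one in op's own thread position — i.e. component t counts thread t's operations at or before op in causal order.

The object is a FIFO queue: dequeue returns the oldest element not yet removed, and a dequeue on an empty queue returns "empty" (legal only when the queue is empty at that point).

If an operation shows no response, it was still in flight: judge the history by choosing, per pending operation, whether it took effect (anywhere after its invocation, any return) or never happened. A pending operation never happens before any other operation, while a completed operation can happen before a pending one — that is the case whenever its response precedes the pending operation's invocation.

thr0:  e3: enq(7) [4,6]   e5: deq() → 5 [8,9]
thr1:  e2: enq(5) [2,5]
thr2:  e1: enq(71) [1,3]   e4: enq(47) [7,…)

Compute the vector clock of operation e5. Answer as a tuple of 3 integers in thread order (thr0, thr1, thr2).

no predecessors for e1 (invoked 1): thr2 increments from zero → (0, 0, 1)
no predecessors for e2 (invoked 2): thr1 increments from zero → (0, 1, 0)
no predecessors for e3 (invoked 4): thr0 increments from zero → (1, 0, 0)
e4 (invocation 7): componentwise max over VC(e1)=(0, 0, 1), +1 at thr2, giving (0, 0, 2)
e5 (invocation 8): componentwise max over VC(e2)=(0, 1, 0), VC(e3)=(1, 0, 0), +1 at thr0, giving (2, 1, 0)
target: VC(e5) = (2, 1, 0)

(2, 1, 0)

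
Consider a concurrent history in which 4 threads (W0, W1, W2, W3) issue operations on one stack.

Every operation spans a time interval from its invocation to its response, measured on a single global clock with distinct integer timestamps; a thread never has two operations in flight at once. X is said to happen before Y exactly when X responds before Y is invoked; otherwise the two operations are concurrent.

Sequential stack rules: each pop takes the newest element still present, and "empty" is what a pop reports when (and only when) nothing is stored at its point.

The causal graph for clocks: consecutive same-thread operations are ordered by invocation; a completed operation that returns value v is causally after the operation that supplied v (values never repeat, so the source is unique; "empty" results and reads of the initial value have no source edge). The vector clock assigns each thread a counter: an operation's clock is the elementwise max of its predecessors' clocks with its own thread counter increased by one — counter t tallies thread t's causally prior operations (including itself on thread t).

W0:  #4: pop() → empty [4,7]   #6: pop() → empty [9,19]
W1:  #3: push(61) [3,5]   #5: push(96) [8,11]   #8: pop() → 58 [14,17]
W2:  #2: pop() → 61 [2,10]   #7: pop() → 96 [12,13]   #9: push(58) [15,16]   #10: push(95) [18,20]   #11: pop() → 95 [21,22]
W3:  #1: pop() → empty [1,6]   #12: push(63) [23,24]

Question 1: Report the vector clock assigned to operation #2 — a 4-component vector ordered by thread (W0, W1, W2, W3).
(0, 1, 1, 0)

root op #1, invoked 1: fresh clock plus W3's own tick → (0, 0, 0, 1)
root op #3, invoked 3: fresh clock plus W1's own tick → (0, 1, 0, 0)
root op #4, invoked 4: fresh clock plus W0's own tick → (1, 0, 0, 0)
from VC(#1)=(0, 0, 0, 1), #12 (invoked 23) maxes components and bumps W3 → (0, 0, 0, 2)
from VC(#3)=(0, 1, 0, 0), #2 (invoked 2) maxes components and bumps W2 → (0, 1, 1, 0)
from VC(#3)=(0, 1, 0, 0), #5 (invoked 8) maxes components and bumps W1 → (0, 2, 0, 0)
from VC(#4)=(1, 0, 0, 0), #6 (invoked 9) maxes components and bumps W0 → (2, 0, 0, 0)
from VC(#2)=(0, 1, 1, 0), VC(#5)=(0, 2, 0, 0), #7 (invoked 12) maxes components and bumps W2 → (0, 2, 2, 0)
from VC(#7)=(0, 2, 2, 0), #9 (invoked 15) maxes components and bumps W2 → (0, 2, 3, 0)
from VC(#9)=(0, 2, 3, 0), #10 (invoked 18) maxes components and bumps W2 → (0, 2, 4, 0)
from VC(#5)=(0, 2, 0, 0), VC(#9)=(0, 2, 3, 0), #8 (invoked 14) maxes components and bumps W1 → (0, 3, 3, 0)
from VC(#10)=(0, 2, 4, 0), #11 (invoked 21) maxes components and bumps W2 → (0, 2, 5, 0)
target: VC(#2) = (0, 1, 1, 0)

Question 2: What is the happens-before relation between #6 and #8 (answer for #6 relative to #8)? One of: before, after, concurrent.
concurrent

#6 spans [9,19], #8 spans [14,17]
the intervals overlap in both directions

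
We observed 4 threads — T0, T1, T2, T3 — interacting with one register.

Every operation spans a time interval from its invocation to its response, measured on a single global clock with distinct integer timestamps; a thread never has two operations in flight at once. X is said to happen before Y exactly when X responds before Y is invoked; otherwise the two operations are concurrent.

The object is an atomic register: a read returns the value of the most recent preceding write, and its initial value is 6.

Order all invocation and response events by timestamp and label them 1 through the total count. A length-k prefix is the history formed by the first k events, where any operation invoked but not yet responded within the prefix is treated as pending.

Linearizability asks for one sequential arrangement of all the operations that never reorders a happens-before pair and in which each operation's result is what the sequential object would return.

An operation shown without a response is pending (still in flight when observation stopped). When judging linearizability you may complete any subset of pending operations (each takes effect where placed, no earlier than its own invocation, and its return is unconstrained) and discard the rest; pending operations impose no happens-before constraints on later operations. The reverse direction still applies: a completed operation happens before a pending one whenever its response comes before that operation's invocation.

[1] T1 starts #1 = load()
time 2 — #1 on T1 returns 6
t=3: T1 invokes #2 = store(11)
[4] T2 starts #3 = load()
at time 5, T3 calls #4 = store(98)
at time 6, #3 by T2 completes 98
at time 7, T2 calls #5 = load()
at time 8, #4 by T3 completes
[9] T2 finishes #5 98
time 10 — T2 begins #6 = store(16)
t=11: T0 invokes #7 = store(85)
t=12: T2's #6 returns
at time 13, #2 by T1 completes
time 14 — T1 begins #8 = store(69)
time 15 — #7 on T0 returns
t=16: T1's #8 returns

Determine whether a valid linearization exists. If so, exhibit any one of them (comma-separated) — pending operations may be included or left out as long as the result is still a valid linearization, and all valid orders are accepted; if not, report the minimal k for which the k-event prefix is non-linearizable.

linearizable — witness: #1, #2, #4, #3, #5, #6, #7, #8

step 1: #1 load() → 6 — value 6
step 2: #2 store(11) — value 11
step 3: #4 store(98) — value 98
step 4: #3 load() → 98 — value 98
step 5: #5 load() → 98 — value 98
step 6: #6 store(16) — value 16
step 7: #7 store(85) — value 85
step 8: #8 store(69) — value 69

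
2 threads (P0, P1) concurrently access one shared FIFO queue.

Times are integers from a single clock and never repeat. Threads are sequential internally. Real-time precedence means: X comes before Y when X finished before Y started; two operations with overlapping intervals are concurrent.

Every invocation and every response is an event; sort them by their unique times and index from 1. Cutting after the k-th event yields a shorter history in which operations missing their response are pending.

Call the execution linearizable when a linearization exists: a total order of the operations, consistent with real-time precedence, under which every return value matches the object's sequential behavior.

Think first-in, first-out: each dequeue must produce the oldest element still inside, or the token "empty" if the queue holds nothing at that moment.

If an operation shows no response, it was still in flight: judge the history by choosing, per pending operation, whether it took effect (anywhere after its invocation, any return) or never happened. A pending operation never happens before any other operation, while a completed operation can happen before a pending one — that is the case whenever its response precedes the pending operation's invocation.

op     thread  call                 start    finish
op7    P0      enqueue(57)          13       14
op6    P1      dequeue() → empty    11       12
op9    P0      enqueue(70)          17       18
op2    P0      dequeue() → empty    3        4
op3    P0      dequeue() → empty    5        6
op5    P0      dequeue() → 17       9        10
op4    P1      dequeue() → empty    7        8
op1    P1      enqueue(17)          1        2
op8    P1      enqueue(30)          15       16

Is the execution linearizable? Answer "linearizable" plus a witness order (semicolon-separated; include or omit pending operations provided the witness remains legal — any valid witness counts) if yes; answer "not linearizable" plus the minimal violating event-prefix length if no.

not linearizable — minimal violating prefix: 4 events

through event 3 a valid linearization exists; event 4 (op2 responding at time 4) ends that
the sole real-time-consistent order of 2 completed operations fails the FIFO queue replay
take op1, op2: step 2 already fails, because op2 dequeue() → empty cannot occur there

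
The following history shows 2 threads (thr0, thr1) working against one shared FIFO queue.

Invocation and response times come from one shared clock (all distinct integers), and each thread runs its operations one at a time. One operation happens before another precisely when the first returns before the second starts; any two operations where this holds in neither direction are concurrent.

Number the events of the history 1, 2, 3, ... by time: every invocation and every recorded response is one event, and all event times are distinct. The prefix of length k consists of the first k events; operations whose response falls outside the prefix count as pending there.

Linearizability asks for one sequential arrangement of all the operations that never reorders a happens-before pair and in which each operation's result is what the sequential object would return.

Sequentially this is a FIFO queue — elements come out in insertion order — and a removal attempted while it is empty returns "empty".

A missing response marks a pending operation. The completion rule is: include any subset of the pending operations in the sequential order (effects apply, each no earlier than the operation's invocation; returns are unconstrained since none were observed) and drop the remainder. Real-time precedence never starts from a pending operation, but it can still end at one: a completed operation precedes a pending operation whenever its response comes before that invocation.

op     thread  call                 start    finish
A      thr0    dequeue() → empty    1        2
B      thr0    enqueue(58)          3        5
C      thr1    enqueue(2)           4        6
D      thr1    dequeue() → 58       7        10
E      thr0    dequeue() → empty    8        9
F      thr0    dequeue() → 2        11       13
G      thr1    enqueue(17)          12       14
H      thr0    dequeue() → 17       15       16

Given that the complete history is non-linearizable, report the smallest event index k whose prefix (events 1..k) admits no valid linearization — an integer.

9

a valid linearization of events 1..8 exists, for instance A, B, C:
after step 1 (A dequeue() → empty): queue <>
after step 2 (B enqueue(58)): queue <58>
after step 3 (C enqueue(2)): queue <58,2>
once event 9 joins (E's response, time 9), exhaustive search finds no witness
include/drop combinations of the 1 pending operation (D) were all tried; none helps
for example A, B, C, E (pending dropped) fails at step 4: E dequeue() → empty is not legal there
for example A, C, B, E (pending dropped) fails at step 4: E dequeue() → empty is not legal there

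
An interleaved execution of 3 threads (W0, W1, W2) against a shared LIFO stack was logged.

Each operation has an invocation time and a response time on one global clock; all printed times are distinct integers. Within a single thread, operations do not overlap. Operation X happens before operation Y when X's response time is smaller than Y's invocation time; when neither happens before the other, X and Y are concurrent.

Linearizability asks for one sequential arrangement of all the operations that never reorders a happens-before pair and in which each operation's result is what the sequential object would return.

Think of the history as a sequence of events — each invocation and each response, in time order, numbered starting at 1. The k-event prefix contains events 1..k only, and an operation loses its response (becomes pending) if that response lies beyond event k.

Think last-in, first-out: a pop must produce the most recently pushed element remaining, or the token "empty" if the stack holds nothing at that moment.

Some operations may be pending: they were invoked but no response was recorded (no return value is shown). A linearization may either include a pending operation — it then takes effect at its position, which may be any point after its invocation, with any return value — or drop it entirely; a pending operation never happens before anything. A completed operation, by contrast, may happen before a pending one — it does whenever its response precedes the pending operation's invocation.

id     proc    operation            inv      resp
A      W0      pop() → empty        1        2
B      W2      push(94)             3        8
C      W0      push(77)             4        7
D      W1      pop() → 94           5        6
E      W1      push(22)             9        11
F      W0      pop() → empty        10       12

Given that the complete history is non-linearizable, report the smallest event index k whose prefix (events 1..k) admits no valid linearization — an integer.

one valid order for events 1..11 is A, B, D, C, E:
step 1: A pop() → empty — stack <>
step 2: B push(94) — stack <94>
step 3: D pop() → 94 — stack <>
step 4: C push(77) — stack <77>
step 5: E push(22) — stack <77,22>
once event 12 joins (F's response, time 12), exhaustive search finds no witness
sample order A, B, C, D, E, F stalls at step 4 — D pop() → 94 has no legal effect
sample order A, B, C, D, F, E stalls at step 4 — D pop() → 94 has no legal effect

12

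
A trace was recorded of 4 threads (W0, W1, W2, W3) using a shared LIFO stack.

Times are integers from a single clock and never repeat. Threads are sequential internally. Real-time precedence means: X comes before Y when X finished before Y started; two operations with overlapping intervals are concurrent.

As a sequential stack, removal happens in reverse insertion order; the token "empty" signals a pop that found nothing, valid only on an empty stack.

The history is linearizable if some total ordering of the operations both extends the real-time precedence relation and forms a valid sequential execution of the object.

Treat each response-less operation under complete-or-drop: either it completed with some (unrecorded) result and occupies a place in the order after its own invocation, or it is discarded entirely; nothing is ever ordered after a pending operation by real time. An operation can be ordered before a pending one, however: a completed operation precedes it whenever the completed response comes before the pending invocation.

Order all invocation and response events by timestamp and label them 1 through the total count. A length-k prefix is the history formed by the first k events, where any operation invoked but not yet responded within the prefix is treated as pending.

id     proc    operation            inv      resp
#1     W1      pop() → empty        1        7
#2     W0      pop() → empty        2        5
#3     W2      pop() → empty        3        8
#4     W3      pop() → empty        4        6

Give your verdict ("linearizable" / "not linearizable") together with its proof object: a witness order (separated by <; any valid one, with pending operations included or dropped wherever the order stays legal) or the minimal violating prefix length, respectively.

linearizable — witness: #1 < #2 < #3 < #4

step 1: #1 pop() → empty — stack <>
step 2: #2 pop() → empty — stack <>
step 3: #3 pop() → empty — stack <>
step 4: #4 pop() → empty — stack <>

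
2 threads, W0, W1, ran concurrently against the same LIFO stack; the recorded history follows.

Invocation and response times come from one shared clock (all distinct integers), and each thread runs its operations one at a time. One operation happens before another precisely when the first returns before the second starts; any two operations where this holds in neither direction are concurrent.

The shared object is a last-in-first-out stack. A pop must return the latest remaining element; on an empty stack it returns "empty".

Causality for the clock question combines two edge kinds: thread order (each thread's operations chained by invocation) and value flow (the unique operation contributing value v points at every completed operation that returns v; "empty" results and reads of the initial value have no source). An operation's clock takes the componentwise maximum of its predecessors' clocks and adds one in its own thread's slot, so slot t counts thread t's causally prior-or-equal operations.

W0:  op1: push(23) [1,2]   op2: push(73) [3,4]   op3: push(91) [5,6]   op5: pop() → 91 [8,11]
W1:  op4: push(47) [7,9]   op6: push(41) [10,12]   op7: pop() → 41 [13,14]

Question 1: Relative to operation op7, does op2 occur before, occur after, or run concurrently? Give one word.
before

op2 spans [3,4], op7 spans [13,14]
resp(op2)=4 < inv(op7)=13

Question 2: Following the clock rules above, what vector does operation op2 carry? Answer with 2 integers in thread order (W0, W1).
(2, 0)

op4, invoked 7, has no incoming edges; only W1's bump applies → (0, 1)
op1, invoked 1, has no incoming edges; only W0's bump applies → (1, 0)
op6 (invocation 10): componentwise max over VC(op4)=(0, 1), +1 at W1, giving (0, 2)
op2 (invocation 3): componentwise max over VC(op1)=(1, 0), +1 at W0, giving (2, 0)
op7 (invocation 13): componentwise max over VC(op6)=(0, 2), +1 at W1, giving (0, 3)
op3 (invocation 5): componentwise max over VC(op2)=(2, 0), +1 at W0, giving (3, 0)
op5 (invocation 8): componentwise max over VC(op3)=(3, 0), +1 at W0, giving (4, 0)
target: VC(op2) = (2, 0)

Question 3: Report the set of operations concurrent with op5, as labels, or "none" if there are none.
op4, op6

op5 runs from 8 to 11; window-overlapping ops are concurrent
op1 [1,2]: before
op2 [3,4]: before
op3 [5,6]: before
op4 [7,9]: concurrent
op6 [10,12]: concurrent
op7 [13,14]: after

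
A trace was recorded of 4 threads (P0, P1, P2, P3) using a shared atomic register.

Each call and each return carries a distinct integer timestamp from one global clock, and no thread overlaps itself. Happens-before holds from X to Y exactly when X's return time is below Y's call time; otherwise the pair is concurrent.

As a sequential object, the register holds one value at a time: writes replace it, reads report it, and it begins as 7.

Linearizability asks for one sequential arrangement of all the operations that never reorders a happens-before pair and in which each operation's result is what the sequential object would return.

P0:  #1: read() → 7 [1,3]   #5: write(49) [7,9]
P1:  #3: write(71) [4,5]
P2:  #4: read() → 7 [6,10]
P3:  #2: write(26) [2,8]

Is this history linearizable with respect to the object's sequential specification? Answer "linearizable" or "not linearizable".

prefix check: 1..9 passes, 1..10 fails once #4's time-10 response joins
no legal order exists: 10 real-time-consistent candidates over 5 completed atomic register operations, all rejected
for example #1, #2, #3, #4, #5 fails at step 4: #4 read() → 7 is not legal there
for example #1, #2, #3, #5, #4 fails at step 5: #4 read() → 7 is not legal there

not linearizable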